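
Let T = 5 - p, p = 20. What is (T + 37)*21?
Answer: 462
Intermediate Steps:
T = -15 (T = 5 - 1*20 = 5 - 20 = -15)
(T + 37)*21 = (-15 + 37)*21 = 22*21 = 462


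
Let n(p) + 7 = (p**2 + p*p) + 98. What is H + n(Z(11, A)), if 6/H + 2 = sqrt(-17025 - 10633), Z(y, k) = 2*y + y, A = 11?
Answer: 31382533/13831 - 3*I*sqrt(27658)/13831 ≈ 2269.0 - 0.036073*I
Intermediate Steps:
Z(y, k) = 3*y
n(p) = 91 + 2*p**2 (n(p) = -7 + ((p**2 + p*p) + 98) = -7 + ((p**2 + p**2) + 98) = -7 + (2*p**2 + 98) = -7 + (98 + 2*p**2) = 91 + 2*p**2)
H = 6/(-2 + I*sqrt(27658)) (H = 6/(-2 + sqrt(-17025 - 10633)) = 6/(-2 + sqrt(-27658)) = 6/(-2 + I*sqrt(27658)) ≈ -0.00043381 - 0.036073*I)
H + n(Z(11, A)) = (-6/13831 - 3*I*sqrt(27658)/13831) + (91 + 2*(3*11)**2) = (-6/13831 - 3*I*sqrt(27658)/13831) + (91 + 2*33**2) = (-6/13831 - 3*I*sqrt(27658)/13831) + (91 + 2*1089) = (-6/13831 - 3*I*sqrt(27658)/13831) + (91 + 2178) = (-6/13831 - 3*I*sqrt(27658)/13831) + 2269 = 31382533/13831 - 3*I*sqrt(27658)/13831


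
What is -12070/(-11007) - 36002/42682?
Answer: 59448863/234900387 ≈ 0.25308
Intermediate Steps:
-12070/(-11007) - 36002/42682 = -12070*(-1/11007) - 36002*1/42682 = 12070/11007 - 18001/21341 = 59448863/234900387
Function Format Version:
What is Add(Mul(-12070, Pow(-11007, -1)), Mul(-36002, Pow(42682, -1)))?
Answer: Rational(59448863, 234900387) ≈ 0.25308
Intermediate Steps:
Add(Mul(-12070, Pow(-11007, -1)), Mul(-36002, Pow(42682, -1))) = Add(Mul(-12070, Rational(-1, 11007)), Mul(-36002, Rational(1, 42682))) = Add(Rational(12070, 11007), Rational(-18001, 21341)) = Rational(59448863, 234900387)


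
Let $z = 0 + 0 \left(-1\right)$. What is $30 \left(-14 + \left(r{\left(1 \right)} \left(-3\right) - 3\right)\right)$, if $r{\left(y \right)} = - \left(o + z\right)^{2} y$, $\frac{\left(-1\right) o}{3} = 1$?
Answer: $300$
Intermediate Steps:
$o = -3$ ($o = \left(-3\right) 1 = -3$)
$z = 0$ ($z = 0 + 0 = 0$)
$r{\left(y \right)} = - 9 y$ ($r{\left(y \right)} = - \left(-3 + 0\right)^{2} y = - \left(-3\right)^{2} y = \left(-1\right) 9 y = - 9 y$)
$30 \left(-14 + \left(r{\left(1 \right)} \left(-3\right) - 3\right)\right) = 30 \left(-14 - \left(3 - \left(-9\right) 1 \left(-3\right)\right)\right) = 30 \left(-14 - -24\right) = 30 \left(-14 + \left(27 - 3\right)\right) = 30 \left(-14 + 24\right) = 30 \cdot 10 = 300$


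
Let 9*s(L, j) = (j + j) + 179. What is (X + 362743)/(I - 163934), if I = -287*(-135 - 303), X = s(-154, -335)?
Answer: -816049/86013 ≈ -9.4875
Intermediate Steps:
s(L, j) = 179/9 + 2*j/9 (s(L, j) = ((j + j) + 179)/9 = (2*j + 179)/9 = (179 + 2*j)/9 = 179/9 + 2*j/9)
X = -491/9 (X = 179/9 + (2/9)*(-335) = 179/9 - 670/9 = -491/9 ≈ -54.556)
I = 125706 (I = -287*(-438) = 125706)
(X + 362743)/(I - 163934) = (-491/9 + 362743)/(125706 - 163934) = (3264196/9)/(-38228) = (3264196/9)*(-1/38228) = -816049/86013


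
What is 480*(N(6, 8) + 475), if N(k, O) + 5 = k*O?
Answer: 248640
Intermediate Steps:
N(k, O) = -5 + O*k (N(k, O) = -5 + k*O = -5 + O*k)
480*(N(6, 8) + 475) = 480*((-5 + 8*6) + 475) = 480*((-5 + 48) + 475) = 480*(43 + 475) = 480*518 = 248640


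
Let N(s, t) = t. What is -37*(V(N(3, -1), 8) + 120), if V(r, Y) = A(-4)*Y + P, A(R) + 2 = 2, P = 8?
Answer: -4736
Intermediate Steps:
A(R) = 0 (A(R) = -2 + 2 = 0)
V(r, Y) = 8 (V(r, Y) = 0*Y + 8 = 0 + 8 = 8)
-37*(V(N(3, -1), 8) + 120) = -37*(8 + 120) = -37*128 = -4736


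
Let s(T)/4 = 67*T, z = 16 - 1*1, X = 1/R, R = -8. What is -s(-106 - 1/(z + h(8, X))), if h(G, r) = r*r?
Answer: 27317240/961 ≈ 28426.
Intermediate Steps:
X = -1/8 (X = 1/(-8) = -1/8 ≈ -0.12500)
h(G, r) = r**2
z = 15 (z = 16 - 1 = 15)
s(T) = 268*T (s(T) = 4*(67*T) = 268*T)
-s(-106 - 1/(z + h(8, X))) = -268*(-106 - 1/(15 + (-1/8)**2)) = -268*(-106 - 1/(15 + 1/64)) = -268*(-106 - 1/961/64) = -268*(-106 - 1*64/961) = -268*(-106 - 64/961) = -268*(-101930)/961 = -1*(-27317240/961) = 27317240/961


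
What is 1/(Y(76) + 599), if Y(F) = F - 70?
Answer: 1/605 ≈ 0.0016529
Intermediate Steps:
Y(F) = -70 + F
1/(Y(76) + 599) = 1/((-70 + 76) + 599) = 1/(6 + 599) = 1/605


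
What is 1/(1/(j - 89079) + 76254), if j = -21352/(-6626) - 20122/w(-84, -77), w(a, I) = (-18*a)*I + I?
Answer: 34380316385365/2621636645263654897 ≈ 1.3114e-5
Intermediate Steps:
w(a, I) = I - 18*I*a (w(a, I) = -18*I*a + I = I - 18*I*a)
j = 1310428862/385967813 (j = -21352/(-6626) - 20122*(-1/(77*(1 - 18*(-84)))) = -21352*(-1/6626) - 20122*(-1/(77*(1 + 1512))) = 10676/3313 - 20122/((-77*1513)) = 10676/3313 - 20122/(-116501) = 10676/3313 - 20122*(-1/116501) = 10676/3313 + 20122/116501 = 1310428862/385967813 ≈ 3.3952)
1/(1/(j - 89079) + 76254) = 1/(1/(1310428862/385967813 - 89079) + 76254) = 1/(1/(-34380316385365/385967813) + 76254) = 1/(-385967813/34380316385365 + 76254) = 1/(2621636645263654897/34380316385365) = 34380316385365/2621636645263654897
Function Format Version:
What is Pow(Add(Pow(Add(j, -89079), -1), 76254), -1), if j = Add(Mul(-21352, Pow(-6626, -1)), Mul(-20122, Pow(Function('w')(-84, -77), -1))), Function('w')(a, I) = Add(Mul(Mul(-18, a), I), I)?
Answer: Rational(34380316385365, 2621636645263654897) ≈ 1.3114e-5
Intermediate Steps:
Function('w')(a, I) = Add(I, Mul(-18, I, a)) (Function('w')(a, I) = Add(Mul(-18, I, a), I) = Add(I, Mul(-18, I, a)))
j = Rational(1310428862, 385967813) (j = Add(Mul(-21352, Pow(-6626, -1)), Mul(-20122, Pow(Mul(-77, Add(1, Mul(-18, -84))), -1))) = Add(Mul(-21352, Rational(-1, 6626)), Mul(-20122, Pow(Mul(-77, Add(1, 1512)), -1))) = Add(Rational(10676, 3313), Mul(-20122, Pow(Mul(-77, 1513), -1))) = Add(Rational(10676, 3313), Mul(-20122, Pow(-116501, -1))) = Add(Rational(10676, 3313), Mul(-20122, Rational(-1, 116501))) = Add(Rational(10676, 3313), Rational(20122, 116501)) = Rational(1310428862, 385967813) ≈ 3.3952)
Pow(Add(Pow(Add(j, -89079), -1), 76254), -1) = Pow(Add(Pow(Add(Rational(1310428862, 385967813), -89079), -1), 76254), -1) = Pow(Add(Pow(Rational(-34380316385365, 385967813), -1), 76254), -1) = Pow(Add(Rational(-385967813, 34380316385365), 76254), -1) = Pow(Rational(2621636645263654897, 34380316385365), -1) = Rational(34380316385365, 2621636645263654897)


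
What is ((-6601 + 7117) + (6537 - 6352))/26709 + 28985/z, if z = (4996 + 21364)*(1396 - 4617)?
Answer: 11748927439/453548520408 ≈ 0.025904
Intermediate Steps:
z = -84905560 (z = 26360*(-3221) = -84905560)
((-6601 + 7117) + (6537 - 6352))/26709 + 28985/z = ((-6601 + 7117) + (6537 - 6352))/26709 + 28985/(-84905560) = (516 + 185)*(1/26709) + 28985*(-1/84905560) = 701*(1/26709) - 5797/16981112 = 701/26709 - 5797/16981112 = 11748927439/453548520408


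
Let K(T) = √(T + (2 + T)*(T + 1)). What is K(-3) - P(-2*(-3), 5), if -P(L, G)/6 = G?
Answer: 30 + I ≈ 30.0 + 1.0*I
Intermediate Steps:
P(L, G) = -6*G
K(T) = √(T + (1 + T)*(2 + T)) (K(T) = √(T + (2 + T)*(1 + T)) = √(T + (1 + T)*(2 + T)))
K(-3) - P(-2*(-3), 5) = √(2 + (-3)² + 4*(-3)) - (-6)*5 = √(2 + 9 - 12) - 1*(-30) = √(-1) + 30 = I + 30 = 30 + I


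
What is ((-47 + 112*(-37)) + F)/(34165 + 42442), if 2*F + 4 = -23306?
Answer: -15846/76607 ≈ -0.20685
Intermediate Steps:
F = -11655 (F = -2 + (1/2)*(-23306) = -2 - 11653 = -11655)
((-47 + 112*(-37)) + F)/(34165 + 42442) = ((-47 + 112*(-37)) - 11655)/(34165 + 42442) = ((-47 - 4144) - 11655)/76607 = (-4191 - 11655)*(1/76607) = -15846*1/76607 = -15846/76607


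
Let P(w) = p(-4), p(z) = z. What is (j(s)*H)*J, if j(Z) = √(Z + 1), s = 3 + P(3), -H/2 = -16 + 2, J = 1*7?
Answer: 0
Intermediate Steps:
J = 7
P(w) = -4
H = 28 (H = -2*(-16 + 2) = -2*(-14) = 28)
s = -1 (s = 3 - 4 = -1)
j(Z) = √(1 + Z)
(j(s)*H)*J = (√(1 - 1)*28)*7 = (√0*28)*7 = (0*28)*7 = 0*7 = 0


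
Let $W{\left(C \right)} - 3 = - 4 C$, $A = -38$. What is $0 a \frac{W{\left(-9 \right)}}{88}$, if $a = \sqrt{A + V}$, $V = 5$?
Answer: $0$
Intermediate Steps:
$W{\left(C \right)} = 3 - 4 C$
$a = i \sqrt{33}$ ($a = \sqrt{-38 + 5} = \sqrt{-33} = i \sqrt{33} \approx 5.7446 i$)
$0 a \frac{W{\left(-9 \right)}}{88} = 0 i \sqrt{33} \frac{3 - -36}{88} = 0 \left(3 + 36\right) \frac{1}{88} = 0 \cdot 39 \cdot \frac{1}{88} = 0 \cdot \frac{39}{88} = 0$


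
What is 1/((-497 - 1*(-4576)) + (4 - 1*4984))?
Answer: -1/901 ≈ -0.0011099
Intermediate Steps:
1/((-497 - 1*(-4576)) + (4 - 1*4984)) = 1/((-497 + 4576) + (4 - 4984)) = 1/(4079 - 4980) = 1/(-901) = -1/901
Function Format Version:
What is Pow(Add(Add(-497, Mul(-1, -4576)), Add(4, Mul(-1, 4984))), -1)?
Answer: Rational(-1, 901) ≈ -0.0011099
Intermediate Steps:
Pow(Add(Add(-497, Mul(-1, -4576)), Add(4, Mul(-1, 4984))), -1) = Pow(Add(Add(-497, 4576), Add(4, -4984)), -1) = Pow(Add(4079, -4980), -1) = Pow(-901, -1) = Rational(-1, 901)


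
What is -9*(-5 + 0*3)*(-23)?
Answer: -1035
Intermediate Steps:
-9*(-5 + 0*3)*(-23) = -9*(-5 + 0)*(-23) = -9*(-5)*(-23) = 45*(-23) = -1035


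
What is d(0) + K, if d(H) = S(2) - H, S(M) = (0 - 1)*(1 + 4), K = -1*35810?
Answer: -35815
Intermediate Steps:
K = -35810
S(M) = -5 (S(M) = -1*5 = -5)
d(H) = -5 - H
d(0) + K = (-5 - 1*0) - 35810 = (-5 + 0) - 35810 = -5 - 35810 = -35815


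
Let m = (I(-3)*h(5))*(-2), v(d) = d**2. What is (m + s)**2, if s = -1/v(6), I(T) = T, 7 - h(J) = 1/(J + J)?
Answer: 55457809/32400 ≈ 1711.7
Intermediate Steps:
h(J) = 7 - 1/(2*J) (h(J) = 7 - 1/(J + J) = 7 - 1/(2*J))
s = -1/36 (s = -1/(6**2) = -1/36 ≈ -0.027778)
m = 207/5 (m = -3*(7 - 1/2/5)*(-2) = -3*(7 - 1/2*1/5)*(-2) = -3*(7 - 1/10)*(-2) = -3*69/10*(-2) = -207/10*(-2) = 207/5 ≈ 41.400)
(m + s)**2 = (207/5 - 1/36)**2 = (7447/180)**2 = 55457809/32400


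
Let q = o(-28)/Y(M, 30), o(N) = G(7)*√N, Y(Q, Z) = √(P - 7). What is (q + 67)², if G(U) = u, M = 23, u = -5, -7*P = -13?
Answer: 27556/9 ≈ 3061.8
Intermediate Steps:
P = 13/7 (P = -⅐*(-13) = 13/7 ≈ 1.8571)
Y(Q, Z) = 6*I*√7/7 (Y(Q, Z) = √(13/7 - 7) = √(-36/7) = 6*I*√7/7)
G(U) = -5
o(N) = -5*√N
q = -35/3 (q = (-10*I*√7)/((6*I*√7/7)) = (-10*I*√7)*(-I*√7/6) = -35/3 ≈ -11.667)
(q + 67)² = (-35/3 + 67)² = (166/3)² = 27556/9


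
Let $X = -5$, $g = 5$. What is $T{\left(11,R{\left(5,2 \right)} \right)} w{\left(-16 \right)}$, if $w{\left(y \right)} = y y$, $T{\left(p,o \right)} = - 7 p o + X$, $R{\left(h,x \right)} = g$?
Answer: $-99840$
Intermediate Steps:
$R{\left(h,x \right)} = 5$
$T{\left(p,o \right)} = -5 - 7 o p$ ($T{\left(p,o \right)} = - 7 p o - 5 = - 7 o p - 5 = -5 - 7 o p$)
$w{\left(y \right)} = y^{2}$
$T{\left(11,R{\left(5,2 \right)} \right)} w{\left(-16 \right)} = \left(-5 - 35 \cdot 11\right) \left(-16\right)^{2} = \left(-5 - 385\right) 256 = \left(-390\right) 256 = -99840$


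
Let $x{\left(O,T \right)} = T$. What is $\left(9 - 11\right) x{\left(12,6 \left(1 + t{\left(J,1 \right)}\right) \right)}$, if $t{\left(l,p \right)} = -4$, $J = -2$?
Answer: $36$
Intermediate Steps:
$\left(9 - 11\right) x{\left(12,6 \left(1 + t{\left(J,1 \right)}\right) \right)} = \left(9 - 11\right) 6 \left(1 - 4\right) = \left(9 - 11\right) 6 \left(-3\right) = \left(-2\right) \left(-18\right) = 36$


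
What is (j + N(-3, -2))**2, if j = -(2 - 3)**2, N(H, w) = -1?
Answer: 4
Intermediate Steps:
j = -1 (j = -1*(-1)**2 = -1*1 = -1)
(j + N(-3, -2))**2 = (-1 - 1)**2 = (-2)**2 = 4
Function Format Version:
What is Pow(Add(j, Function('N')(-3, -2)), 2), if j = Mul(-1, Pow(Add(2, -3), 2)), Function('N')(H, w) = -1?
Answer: 4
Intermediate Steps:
j = -1 (j = Mul(-1, Pow(-1, 2)) = Mul(-1, 1) = -1)
Pow(Add(j, Function('N')(-3, -2)), 2) = Pow(Add(-1, -1), 2) = Pow(-2, 2) = 4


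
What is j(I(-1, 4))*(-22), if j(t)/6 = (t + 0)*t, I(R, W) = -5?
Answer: -3300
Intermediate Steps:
j(t) = 6*t² (j(t) = 6*((t + 0)*t) = 6*(t*t) = 6*t²)
j(I(-1, 4))*(-22) = (6*(-5)²)*(-22) = (6*25)*(-22) = 150*(-22) = -3300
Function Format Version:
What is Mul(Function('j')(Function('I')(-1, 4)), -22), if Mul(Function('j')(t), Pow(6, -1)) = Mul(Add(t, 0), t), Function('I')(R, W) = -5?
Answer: -3300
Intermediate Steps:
Function('j')(t) = Mul(6, Pow(t, 2)) (Function('j')(t) = Mul(6, Mul(Add(t, 0), t)) = Mul(6, Mul(t, t)) = Mul(6, Pow(t, 2)))
Mul(Function('j')(Function('I')(-1, 4)), -22) = Mul(Mul(6, Pow(-5, 2)), -22) = Mul(Mul(6, 25), -22) = Mul(150, -22) = -3300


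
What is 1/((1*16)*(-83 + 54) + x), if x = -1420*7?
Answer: -1/10404 ≈ -9.6117e-5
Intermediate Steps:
x = -9940
1/((1*16)*(-83 + 54) + x) = 1/((1*16)*(-83 + 54) - 9940) = 1/(16*(-29) - 9940) = 1/(-464 - 9940) = 1/(-10404) = -1/10404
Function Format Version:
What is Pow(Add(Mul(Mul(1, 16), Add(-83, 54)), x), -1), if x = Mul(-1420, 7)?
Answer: Rational(-1, 10404) ≈ -9.6117e-5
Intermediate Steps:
x = -9940
Pow(Add(Mul(Mul(1, 16), Add(-83, 54)), x), -1) = Pow(Add(Mul(Mul(1, 16), Add(-83, 54)), -9940), -1) = Pow(Add(Mul(16, -29), -9940), -1) = Pow(Add(-464, -9940), -1) = Pow(-10404, -1) = Rational(-1, 10404)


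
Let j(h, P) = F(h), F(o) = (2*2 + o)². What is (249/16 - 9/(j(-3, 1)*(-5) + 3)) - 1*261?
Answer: -3855/16 ≈ -240.94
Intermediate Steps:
F(o) = (4 + o)²
j(h, P) = (4 + h)²
(249/16 - 9/(j(-3, 1)*(-5) + 3)) - 1*261 = (249/16 - 9/((4 - 3)²*(-5) + 3)) - 1*261 = (249*(1/16) - 9/(1²*(-5) + 3)) - 261 = (249/16 - 9/(1*(-5) + 3)) - 261 = (249/16 - 9/(-5 + 3)) - 261 = (249/16 - 9/(-2)) - 261 = (249/16 - 9*(-½)) - 261 = (249/16 + 9/2) - 261 = 321/16 - 261 = -3855/16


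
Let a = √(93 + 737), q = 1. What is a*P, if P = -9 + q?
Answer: -8*√830 ≈ -230.48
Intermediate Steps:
P = -8 (P = -9 + 1 = -8)
a = √830 ≈ 28.810
a*P = √830*(-8) = -8*√830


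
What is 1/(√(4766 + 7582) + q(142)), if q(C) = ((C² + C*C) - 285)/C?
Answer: 5686106/1354456777 - 846888*√7/1354456777 ≈ 0.0025438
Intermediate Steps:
q(C) = (-285 + 2*C²)/C (q(C) = ((C² + C²) - 285)/C = (2*C² - 285)/C = (-285 + 2*C²)/C)
1/(√(4766 + 7582) + q(142)) = 1/(√(4766 + 7582) + (-285/142 + 2*142)) = 1/(√12348 + (-285*1/142 + 284)) = 1/(42*√7 + (-285/142 + 284)) = 1/(42*√7 + 40043/142) = 1/(40043/142 + 42*√7)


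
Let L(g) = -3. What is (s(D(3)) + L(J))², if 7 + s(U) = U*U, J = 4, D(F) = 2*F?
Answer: 676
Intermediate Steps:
s(U) = -7 + U² (s(U) = -7 + U*U = -7 + U²)
(s(D(3)) + L(J))² = ((-7 + (2*3)²) - 3)² = ((-7 + 6²) - 3)² = ((-7 + 36) - 3)² = (29 - 3)² = 26² = 676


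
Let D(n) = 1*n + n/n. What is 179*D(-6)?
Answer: -895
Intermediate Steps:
D(n) = 1 + n (D(n) = n + 1 = 1 + n)
179*D(-6) = 179*(1 - 6) = 179*(-5) = -895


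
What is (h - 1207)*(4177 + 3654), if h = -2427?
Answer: -28457854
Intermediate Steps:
(h - 1207)*(4177 + 3654) = (-2427 - 1207)*(4177 + 3654) = -3634*7831 = -28457854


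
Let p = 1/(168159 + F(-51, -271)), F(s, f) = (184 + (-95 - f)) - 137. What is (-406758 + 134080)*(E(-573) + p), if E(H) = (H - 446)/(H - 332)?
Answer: -23393340521257/76192855 ≈ -3.0703e+5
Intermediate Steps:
F(s, f) = -48 - f (F(s, f) = (89 - f) - 137 = -48 - f)
E(H) = (-446 + H)/(-332 + H)
p = 1/168382 (p = 1/(168159 + (-48 - 1*(-271))) = 1/(168159 + (-48 + 271)) = 1/(168159 + 223) = 1/168382 ≈ 5.9389e-6)
(-406758 + 134080)*(E(-573) + p) = (-406758 + 134080)*((-446 - 573)/(-332 - 573) + 1/168382) = -272678*(-1019/(-905) + 1/168382) = -272678*(-1/905*(-1019) + 1/168382) = -272678*(1019/905 + 1/168382) = -272678*171582163/152385710 = -23393340521257/76192855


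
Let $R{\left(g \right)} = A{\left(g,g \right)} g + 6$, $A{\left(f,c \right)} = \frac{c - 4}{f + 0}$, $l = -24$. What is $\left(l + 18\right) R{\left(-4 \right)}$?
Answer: $12$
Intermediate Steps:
$A{\left(f,c \right)} = \frac{-4 + c}{f}$
$R{\left(g \right)} = 2 + g$ ($R{\left(g \right)} = \frac{-4 + g}{g} g + 6 = \left(-4 + g\right) + 6 = 2 + g$)
$\left(l + 18\right) R{\left(-4 \right)} = \left(-24 + 18\right) \left(2 - 4\right) = \left(-6\right) \left(-2\right) = 12$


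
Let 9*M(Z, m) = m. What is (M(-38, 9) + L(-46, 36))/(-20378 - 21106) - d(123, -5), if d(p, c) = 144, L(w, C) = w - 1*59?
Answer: -1493398/10371 ≈ -144.00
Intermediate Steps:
M(Z, m) = m/9
L(w, C) = -59 + w (L(w, C) = w - 59 = -59 + w)
(M(-38, 9) + L(-46, 36))/(-20378 - 21106) - d(123, -5) = ((⅑)*9 + (-59 - 46))/(-20378 - 21106) - 1*144 = (1 - 105)/(-41484) - 144 = -104*(-1/41484) - 144 = 26/10371 - 144 = -1493398/10371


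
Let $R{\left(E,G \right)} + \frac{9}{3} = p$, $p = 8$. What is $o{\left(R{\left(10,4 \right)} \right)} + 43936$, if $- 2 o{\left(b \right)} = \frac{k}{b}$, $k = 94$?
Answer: $\frac{219633}{5} \approx 43927.0$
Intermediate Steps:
$R{\left(E,G \right)} = 5$ ($R{\left(E,G \right)} = -3 + 8 = 5$)
$o{\left(b \right)} = - \frac{47}{b}$ ($o{\left(b \right)} = - \frac{94 \frac{1}{b}}{2} = - \frac{47}{b}$)
$o{\left(R{\left(10,4 \right)} \right)} + 43936 = - \frac{47}{5} + 43936 = \frac{219633}{5}$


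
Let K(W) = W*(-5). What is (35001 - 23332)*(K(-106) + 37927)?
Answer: 448754733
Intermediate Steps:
K(W) = -5*W
(35001 - 23332)*(K(-106) + 37927) = (35001 - 23332)*(-5*(-106) + 37927) = 11669*(530 + 37927) = 11669*38457 = 448754733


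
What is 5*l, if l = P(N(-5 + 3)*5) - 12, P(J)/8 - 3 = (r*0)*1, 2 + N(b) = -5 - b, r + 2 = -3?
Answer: 60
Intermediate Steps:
r = -5 (r = -2 - 3 = -5)
N(b) = -7 - b (N(b) = -2 + (-5 - b) = -7 - b)
P(J) = 24 (P(J) = 24 + 8*(-5*0*1) = 24 + 8*(0*1) = 24 + 8*0 = 24 + 0 = 24)
l = 12 (l = 24 - 12 = 12)
5*l = 5*12 = 60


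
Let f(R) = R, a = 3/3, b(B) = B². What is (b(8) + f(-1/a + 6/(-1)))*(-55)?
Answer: -3135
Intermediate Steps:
a = 1 (a = 3*(⅓) = 1)
(b(8) + f(-1/a + 6/(-1)))*(-55) = (8² + (-1/1 + 6/(-1)))*(-55) = (64 + (-1*1 + 6*(-1)))*(-55) = (64 + (-1 - 6))*(-55) = (64 - 7)*(-55) = 57*(-55) = -3135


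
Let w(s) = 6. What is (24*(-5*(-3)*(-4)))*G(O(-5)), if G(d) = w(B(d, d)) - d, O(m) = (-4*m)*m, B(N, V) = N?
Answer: -152640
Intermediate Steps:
O(m) = -4*m²
G(d) = 6 - d
(24*(-5*(-3)*(-4)))*G(O(-5)) = (24*(-5*(-3)*(-4)))*(6 - (-4)*(-5)²) = (24*(15*(-4)))*(6 - (-4)*25) = (24*(-60))*(6 - 1*(-100)) = -1440*(6 + 100) = -1440*106 = -152640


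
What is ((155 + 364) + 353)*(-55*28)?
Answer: -1342880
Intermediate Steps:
((155 + 364) + 353)*(-55*28) = (519 + 353)*(-1540) = 872*(-1540) = -1342880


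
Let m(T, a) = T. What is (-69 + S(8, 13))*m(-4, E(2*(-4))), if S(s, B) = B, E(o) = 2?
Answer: 224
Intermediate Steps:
(-69 + S(8, 13))*m(-4, E(2*(-4))) = (-69 + 13)*(-4) = -56*(-4) = 224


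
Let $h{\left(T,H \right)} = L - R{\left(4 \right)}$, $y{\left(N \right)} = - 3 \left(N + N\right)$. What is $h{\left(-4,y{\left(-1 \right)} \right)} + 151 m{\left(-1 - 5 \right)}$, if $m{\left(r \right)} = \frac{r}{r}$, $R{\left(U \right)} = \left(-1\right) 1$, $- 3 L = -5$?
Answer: $\frac{461}{3} \approx 153.67$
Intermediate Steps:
$L = \frac{5}{3}$ ($L = \left(- \frac{1}{3}\right) \left(-5\right) = \frac{5}{3} \approx 1.6667$)
$R{\left(U \right)} = -1$
$m{\left(r \right)} = 1$
$y{\left(N \right)} = - 6 N$ ($y{\left(N \right)} = - 3 \cdot 2 N = - 6 N$)
$h{\left(T,H \right)} = \frac{8}{3}$ ($h{\left(T,H \right)} = \frac{5}{3} - -1 = \frac{5}{3} + 1 = \frac{8}{3}$)
$h{\left(-4,y{\left(-1 \right)} \right)} + 151 m{\left(-1 - 5 \right)} = \frac{8}{3} + 151 \cdot 1 = \frac{8}{3} + 151 = \frac{461}{3}$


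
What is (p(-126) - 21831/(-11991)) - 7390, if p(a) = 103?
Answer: -29118862/3997 ≈ -7285.2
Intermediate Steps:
(p(-126) - 21831/(-11991)) - 7390 = (103 - 21831/(-11991)) - 7390 = (103 - 21831*(-1/11991)) - 7390 = (103 + 7277/3997) - 7390 = 418968/3997 - 7390 = -29118862/3997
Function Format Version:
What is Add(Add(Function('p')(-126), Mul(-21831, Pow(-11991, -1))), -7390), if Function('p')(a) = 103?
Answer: Rational(-29118862, 3997) ≈ -7285.2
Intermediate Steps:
Add(Add(Function('p')(-126), Mul(-21831, Pow(-11991, -1))), -7390) = Add(Add(103, Mul(-21831, Pow(-11991, -1))), -7390) = Add(Add(103, Mul(-21831, Rational(-1, 11991))), -7390) = Add(Add(103, Rational(7277, 3997)), -7390) = Add(Rational(418968, 3997), -7390) = Rational(-29118862, 3997)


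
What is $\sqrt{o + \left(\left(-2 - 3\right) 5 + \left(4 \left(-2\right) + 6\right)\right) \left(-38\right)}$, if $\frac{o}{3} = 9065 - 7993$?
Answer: $\sqrt{4242} \approx 65.131$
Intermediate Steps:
$o = 3216$ ($o = 3 \left(9065 - 7993\right) = 3 \cdot 1072 = 3216$)
$\sqrt{o + \left(\left(-2 - 3\right) 5 + \left(4 \left(-2\right) + 6\right)\right) \left(-38\right)} = \sqrt{3216 + \left(\left(-2 - 3\right) 5 + \left(4 \left(-2\right) + 6\right)\right) \left(-38\right)} = \sqrt{3216 + \left(\left(-5\right) 5 + \left(-8 + 6\right)\right) \left(-38\right)} = \sqrt{3216 + \left(-25 - 2\right) \left(-38\right)} = \sqrt{3216 - -1026} = \sqrt{3216 + 1026} = \sqrt{4242}$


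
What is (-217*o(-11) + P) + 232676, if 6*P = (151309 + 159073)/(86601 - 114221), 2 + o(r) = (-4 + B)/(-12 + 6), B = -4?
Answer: 6430455083/27620 ≈ 2.3282e+5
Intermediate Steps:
o(r) = -2/3 (o(r) = -2 + (-4 - 4)/(-12 + 6) = -2 - 8/(-6) = -2 - 8*(-1/6) = -2 + 4/3 = -2/3)
P = -155191/82860 (P = ((151309 + 159073)/(86601 - 114221))/6 = (310382/(-27620))/6 = (310382*(-1/27620))/6 = (1/6)*(-155191/13810) = -155191/82860 ≈ -1.8729)
(-217*o(-11) + P) + 232676 = (-217*(-2/3) - 155191/82860) + 232676 = (434/3 - 155191/82860) + 232676 = 3943963/27620 + 232676 = 6430455083/27620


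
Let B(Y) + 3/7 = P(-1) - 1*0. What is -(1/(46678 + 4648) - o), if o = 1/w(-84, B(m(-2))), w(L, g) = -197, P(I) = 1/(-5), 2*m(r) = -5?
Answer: -51523/10111222 ≈ -0.0050956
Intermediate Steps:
m(r) = -5/2 (m(r) = (½)*(-5) = -5/2)
P(I) = -⅕
B(Y) = -22/35 (B(Y) = -3/7 + (-⅕ - 1*0) = -3/7 + (-⅕ + 0) = -3/7 - ⅕ = -22/35)
o = -1/197 (o = 1/(-197) = -1/197 ≈ -0.0050761)
-(1/(46678 + 4648) - o) = -(1/(46678 + 4648) - 1*(-1/197)) = -(1/51326 + 1/197) = -1*51523/10111222 = -51523/10111222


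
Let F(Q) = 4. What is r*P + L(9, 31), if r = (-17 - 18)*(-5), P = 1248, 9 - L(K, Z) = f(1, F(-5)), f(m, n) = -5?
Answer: 218414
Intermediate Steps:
L(K, Z) = 14 (L(K, Z) = 9 - 1*(-5) = 9 + 5 = 14)
r = 175 (r = -35*(-5) = 175)
r*P + L(9, 31) = 175*1248 + 14 = 218400 + 14 = 218414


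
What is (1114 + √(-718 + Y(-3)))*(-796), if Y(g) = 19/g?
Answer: -886744 - 796*I*√6519/3 ≈ -8.8674e+5 - 21423.0*I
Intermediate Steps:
(1114 + √(-718 + Y(-3)))*(-796) = (1114 + √(-718 + 19/(-3)))*(-796) = (1114 + √(-718 + 19*(-⅓)))*(-796) = (1114 + √(-718 - 19/3))*(-796) = (1114 + √(-2173/3))*(-796) = (1114 + I*√6519/3)*(-796) = -886744 - 796*I*√6519/3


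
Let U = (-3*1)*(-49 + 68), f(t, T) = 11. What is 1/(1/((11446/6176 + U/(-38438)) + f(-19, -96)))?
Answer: 762909337/59348272 ≈ 12.855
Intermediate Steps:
U = -57 (U = -3*19 = -57)
1/(1/((11446/6176 + U/(-38438)) + f(-19, -96))) = 1/(1/((11446/6176 - 57/(-38438)) + 11)) = 1/(1/((11446*(1/6176) - 57*(-1/38438)) + 11)) = 1/(1/((5723/3088 + 57/38438) + 11)) = 1/(1/(110078345/59348272 + 11)) = 1/(1/(762909337/59348272)) = 1/(59348272/762909337) = 762909337/59348272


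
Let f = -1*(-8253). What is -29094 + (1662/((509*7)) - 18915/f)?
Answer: -40741691425/1400259 ≈ -29096.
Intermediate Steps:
f = 8253
-29094 + (1662/((509*7)) - 18915/f) = -29094 + (1662/((509*7)) - 18915/8253) = -29094 + (1662/3563 - 18915*1/8253) = -29094 + (1662*(1/3563) - 6305/2751) = -29094 + (1662/3563 - 6305/2751) = -29094 - 2556079/1400259 = -40741691425/1400259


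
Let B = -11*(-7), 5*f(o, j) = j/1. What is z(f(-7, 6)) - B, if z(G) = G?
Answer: -379/5 ≈ -75.800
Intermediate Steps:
f(o, j) = j/5 (f(o, j) = (j/1)/5 = (j*1)/5 = j/5)
B = 77
z(f(-7, 6)) - B = (1/5)*6 - 1*77 = 6/5 - 77 = -379/5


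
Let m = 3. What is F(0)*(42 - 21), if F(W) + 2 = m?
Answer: 21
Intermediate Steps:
F(W) = 1 (F(W) = -2 + 3 = 1)
F(0)*(42 - 21) = 1*(42 - 21) = 1*21 = 21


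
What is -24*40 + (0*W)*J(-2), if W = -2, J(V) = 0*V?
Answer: -960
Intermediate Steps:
J(V) = 0
-24*40 + (0*W)*J(-2) = -24*40 + (0*(-2))*0 = -960 + 0*0 = -960 + 0 = -960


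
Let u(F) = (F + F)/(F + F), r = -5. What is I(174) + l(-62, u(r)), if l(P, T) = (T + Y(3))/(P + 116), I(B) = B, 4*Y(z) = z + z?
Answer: 18797/108 ≈ 174.05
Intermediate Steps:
Y(z) = z/2 (Y(z) = (z + z)/4 = (2*z)/4 = z/2)
u(F) = 1 (u(F) = (2*F)/((2*F)) = (2*F)*(1/(2*F)) = 1)
l(P, T) = (3/2 + T)/(116 + P) (l(P, T) = (T + (½)*3)/(P + 116) = (T + 3/2)/(116 + P) = (3/2 + T)/(116 + P))
I(174) + l(-62, u(r)) = 174 + (3/2 + 1)/(116 - 62) = 174 + (5/2)/54 = 174 + (1/54)*(5/2) = 174 + 5/108 = 18797/108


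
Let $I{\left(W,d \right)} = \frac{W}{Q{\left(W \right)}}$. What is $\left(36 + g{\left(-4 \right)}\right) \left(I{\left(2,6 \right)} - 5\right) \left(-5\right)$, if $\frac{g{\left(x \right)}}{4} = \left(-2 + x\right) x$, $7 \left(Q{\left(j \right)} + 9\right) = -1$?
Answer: $\frac{27555}{8} \approx 3444.4$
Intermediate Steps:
$Q{\left(j \right)} = - \frac{64}{7}$ ($Q{\left(j \right)} = -9 + \frac{1}{7} \left(-1\right) = -9 - \frac{1}{7} = - \frac{64}{7}$)
$I{\left(W,d \right)} = - \frac{7 W}{64}$ ($I{\left(W,d \right)} = \frac{W}{- \frac{64}{7}} = W \left(- \frac{7}{64}\right) = - \frac{7 W}{64}$)
$g{\left(x \right)} = 4 x \left(-2 + x\right)$ ($g{\left(x \right)} = 4 \left(-2 + x\right) x = 4 x \left(-2 + x\right)$)
$\left(36 + g{\left(-4 \right)}\right) \left(I{\left(2,6 \right)} - 5\right) \left(-5\right) = \left(36 + 4 \left(-4\right) \left(-2 - 4\right)\right) \left(\left(- \frac{7}{64}\right) 2 - 5\right) \left(-5\right) = \left(36 + 4 \left(-4\right) \left(-6\right)\right) \left(- \frac{7}{32} - 5\right) \left(-5\right) = \left(36 + 96\right) \left(\left(- \frac{167}{32}\right) \left(-5\right)\right) = 132 \cdot \frac{835}{32} = \frac{27555}{8}$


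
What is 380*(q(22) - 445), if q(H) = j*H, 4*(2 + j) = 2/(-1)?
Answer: -190000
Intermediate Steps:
j = -5/2 (j = -2 + (2/(-1))/4 = -2 + (2*(-1))/4 = -2 + (1/4)*(-2) = -2 - 1/2 = -5/2 ≈ -2.5000)
q(H) = -5*H/2
380*(q(22) - 445) = 380*(-5/2*22 - 445) = 380*(-55 - 445) = 380*(-500) = -190000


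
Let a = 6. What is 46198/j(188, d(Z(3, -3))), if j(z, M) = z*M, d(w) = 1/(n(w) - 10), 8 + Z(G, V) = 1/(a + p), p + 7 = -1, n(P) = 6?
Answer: -46198/47 ≈ -982.94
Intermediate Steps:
p = -8 (p = -7 - 1 = -8)
Z(G, V) = -17/2 (Z(G, V) = -8 + 1/(6 - 8) = -8 + 1/(-2) = -8 - ½ = -17/2)
d(w) = -¼ (d(w) = 1/(6 - 10) = 1/(-4) = -¼)
j(z, M) = M*z
46198/j(188, d(Z(3, -3))) = 46198/((-¼*188)) = 46198/(-47) = 46198*(-1/47) = -46198/47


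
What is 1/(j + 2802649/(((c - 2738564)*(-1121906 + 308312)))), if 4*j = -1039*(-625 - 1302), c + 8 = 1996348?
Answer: 603868993056/302259529016315041 ≈ 1.9979e-6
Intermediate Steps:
c = 1996340 (c = -8 + 1996348 = 1996340)
j = 2002153/4 (j = (-1039*(-625 - 1302))/4 = (-1039*(-1927))/4 = (¼)*2002153 = 2002153/4 ≈ 5.0054e+5)
1/(j + 2802649/(((c - 2738564)*(-1121906 + 308312)))) = 1/(2002153/4 + 2802649/(((1996340 - 2738564)*(-1121906 + 308312)))) = 1/(2002153/4 + 2802649/((-742224*(-813594)))) = 1/(2002153/4 + 2802649/603868993056) = 1/(302259529016315041/603868993056) = 603868993056/302259529016315041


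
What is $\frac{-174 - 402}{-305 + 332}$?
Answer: $- \frac{64}{3} \approx -21.333$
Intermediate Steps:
$\frac{-174 - 402}{-305 + 332} = - \frac{576}{27} = \left(-576\right) \frac{1}{27} = - \frac{64}{3}$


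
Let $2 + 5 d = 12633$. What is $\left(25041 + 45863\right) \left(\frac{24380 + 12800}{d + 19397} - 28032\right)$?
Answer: $- \frac{1047391778606}{527} \approx -1.9875 \cdot 10^{9}$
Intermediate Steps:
$d = \frac{12631}{5}$ ($d = - \frac{2}{5} + \frac{1}{5} \cdot 12633 = - \frac{2}{5} + \frac{12633}{5} = \frac{12631}{5} \approx 2526.2$)
$\left(25041 + 45863\right) \left(\frac{24380 + 12800}{d + 19397} - 28032\right) = \left(25041 + 45863\right) \left(\frac{24380 + 12800}{\frac{12631}{5} + 19397} - 28032\right) = 70904 \left(\frac{37180}{\frac{109616}{5}} - 28032\right) = 70904 \left(37180 \cdot \frac{5}{109616} - 28032\right) = 70904 \left(\frac{3575}{2108} - 28032\right) = 70904 \left(- \frac{59087881}{2108}\right) = - \frac{1047391778606}{527}$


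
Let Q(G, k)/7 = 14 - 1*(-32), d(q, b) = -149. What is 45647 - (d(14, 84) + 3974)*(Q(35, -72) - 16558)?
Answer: 62148347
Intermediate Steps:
Q(G, k) = 322 (Q(G, k) = 7*(14 - 1*(-32)) = 7*(14 + 32) = 7*46 = 322)
45647 - (d(14, 84) + 3974)*(Q(35, -72) - 16558) = 45647 - (-149 + 3974)*(322 - 16558) = 45647 - 3825*(-16236) = 45647 - 1*(-62102700) = 45647 + 62102700 = 62148347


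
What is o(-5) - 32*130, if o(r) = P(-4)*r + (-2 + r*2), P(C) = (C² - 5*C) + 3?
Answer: -4367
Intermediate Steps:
P(C) = 3 + C² - 5*C
o(r) = -2 + 41*r (o(r) = (3 + (-4)² - 5*(-4))*r + (-2 + r*2) = (3 + 16 + 20)*r + (-2 + 2*r) = 39*r + (-2 + 2*r) = -2 + 41*r)
o(-5) - 32*130 = (-2 + 41*(-5)) - 32*130 = (-2 - 205) - 4160 = -207 - 4160 = -4367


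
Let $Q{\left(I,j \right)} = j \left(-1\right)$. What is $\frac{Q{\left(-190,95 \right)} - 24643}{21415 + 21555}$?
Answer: $- \frac{12369}{21485} \approx -0.5757$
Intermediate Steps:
$Q{\left(I,j \right)} = - j$
$\frac{Q{\left(-190,95 \right)} - 24643}{21415 + 21555} = \frac{\left(-1\right) 95 - 24643}{21415 + 21555} = \frac{-95 - 24643}{42970} = \left(-24738\right) \frac{1}{42970} = - \frac{12369}{21485}$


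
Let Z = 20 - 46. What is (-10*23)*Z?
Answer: 5980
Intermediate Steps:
Z = -26
(-10*23)*Z = -10*23*(-26) = -230*(-26) = 5980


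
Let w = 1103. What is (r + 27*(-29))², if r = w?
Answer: 102400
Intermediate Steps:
r = 1103
(r + 27*(-29))² = (1103 + 27*(-29))² = (1103 - 783)² = 320² = 102400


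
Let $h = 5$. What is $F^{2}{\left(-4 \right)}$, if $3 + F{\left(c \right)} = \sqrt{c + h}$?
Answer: $4$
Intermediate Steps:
$F{\left(c \right)} = -3 + \sqrt{5 + c}$ ($F{\left(c \right)} = -3 + \sqrt{c + 5} = -3 + \sqrt{5 + c}$)
$F^{2}{\left(-4 \right)} = \left(-3 + \sqrt{5 - 4}\right)^{2} = \left(-3 + \sqrt{1}\right)^{2} = \left(-3 + 1\right)^{2} = \left(-2\right)^{2} = 4$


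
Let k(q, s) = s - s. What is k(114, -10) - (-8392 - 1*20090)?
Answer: 28482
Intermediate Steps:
k(q, s) = 0
k(114, -10) - (-8392 - 1*20090) = 0 - (-8392 - 1*20090) = 0 - (-8392 - 20090) = 0 - 1*(-28482) = 0 + 28482 = 28482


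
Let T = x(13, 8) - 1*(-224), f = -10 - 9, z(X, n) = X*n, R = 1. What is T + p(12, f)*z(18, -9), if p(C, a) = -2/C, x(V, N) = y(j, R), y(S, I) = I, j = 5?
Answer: 252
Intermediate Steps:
x(V, N) = 1
f = -19
T = 225 (T = 1 - 1*(-224) = 1 + 224 = 225)
T + p(12, f)*z(18, -9) = 225 + (-2/12)*(18*(-9)) = 225 - 2*1/12*(-162) = 225 - 1/6*(-162) = 225 + 27 = 252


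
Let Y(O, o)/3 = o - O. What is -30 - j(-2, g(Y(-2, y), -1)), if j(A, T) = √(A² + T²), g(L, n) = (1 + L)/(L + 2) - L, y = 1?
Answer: -30 - 41*√5/11 ≈ -38.334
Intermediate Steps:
Y(O, o) = -3*O + 3*o (Y(O, o) = 3*(o - O) = -3*O + 3*o)
g(L, n) = -L + (1 + L)/(2 + L) (g(L, n) = (1 + L)/(2 + L) - L = -L + (1 + L)/(2 + L))
-30 - j(-2, g(Y(-2, y), -1)) = -30 - √((-2)² + ((1 - (-3*(-2) + 3*1) - (-3*(-2) + 3*1)²)/(2 + (-3*(-2) + 3*1)))²) = -30 - √(4 + ((1 - (6 + 3) - (6 + 3)²)/(2 + (6 + 3)))²) = -30 - √(4 + ((1 - 1*9 - 1*9²)/(2 + 9))²) = -30 - √(4 + ((1 - 9 - 1*81)/11)²) = -30 - √(4 + ((1 - 9 - 81)/11)²) = -30 - √(4 + ((1/11)*(-89))²) = -30 - √(4 + (-89/11)²) = -30 - √(4 + 7921/121) = -30 - √(8405/121) = -30 - 41*√5/11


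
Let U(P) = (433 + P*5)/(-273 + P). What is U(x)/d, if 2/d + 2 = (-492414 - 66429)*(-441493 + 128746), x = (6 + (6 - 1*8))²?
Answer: -89660329991847/514 ≈ -1.7444e+11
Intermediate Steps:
x = 16 (x = (6 + (6 - 8))² = (6 - 2)² = 4² = 16)
U(P) = (433 + 5*P)/(-273 + P)
d = 2/174776471719 (d = 2/(-2 + (-492414 - 66429)*(-441493 + 128746)) = 2/(-2 - 558843*(-312747)) = 2/(-2 + 174776471721) = 2/174776471719 ≈ 1.1443e-11)
U(x)/d = ((433 + 5*16)/(-273 + 16))/(2/174776471719) = ((433 + 80)/(-257))*(174776471719/2) = -1/257*513*(174776471719/2) = -513/257*174776471719/2 = -89660329991847/514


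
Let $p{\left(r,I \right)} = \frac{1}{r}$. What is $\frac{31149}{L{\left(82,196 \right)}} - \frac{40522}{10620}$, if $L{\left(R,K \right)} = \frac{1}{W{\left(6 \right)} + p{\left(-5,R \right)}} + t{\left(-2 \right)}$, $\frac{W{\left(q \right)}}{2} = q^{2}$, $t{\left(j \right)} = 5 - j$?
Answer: $\frac{14832002503}{3342645} \approx 4437.2$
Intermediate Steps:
$W{\left(q \right)} = 2 q^{2}$
$L{\left(R,K \right)} = \frac{2518}{359}$ ($L{\left(R,K \right)} = \frac{1}{2 \cdot 6^{2} + \frac{1}{-5}} + \left(5 - -2\right) = \frac{1}{2 \cdot 36 - \frac{1}{5}} + \left(5 + 2\right) = \frac{1}{72 - \frac{1}{5}} + 7 = \frac{1}{\frac{359}{5}} + 7 = \frac{5}{359} + 7 = \frac{2518}{359}$)
$\frac{31149}{L{\left(82,196 \right)}} - \frac{40522}{10620} = \frac{31149}{\frac{2518}{359}} - \frac{40522}{10620} = 31149 \cdot \frac{359}{2518} - \frac{20261}{5310} = \frac{11182491}{2518} - \frac{20261}{5310} = \frac{14832002503}{3342645}$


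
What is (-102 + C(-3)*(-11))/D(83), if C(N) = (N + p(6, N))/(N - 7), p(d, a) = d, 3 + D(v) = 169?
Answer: -987/1660 ≈ -0.59458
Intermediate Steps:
D(v) = 166 (D(v) = -3 + 169 = 166)
C(N) = (6 + N)/(-7 + N) (C(N) = (N + 6)/(N - 7) = (6 + N)/(-7 + N))
(-102 + C(-3)*(-11))/D(83) = (-102 + ((6 - 3)/(-7 - 3))*(-11))/166 = (-102 + (3/(-10))*(-11))*(1/166) = (-102 - ⅒*3*(-11))*(1/166) = (-102 - 3/10*(-11))*(1/166) = (-102 + 33/10)*(1/166) = -987/10*1/166 = -987/1660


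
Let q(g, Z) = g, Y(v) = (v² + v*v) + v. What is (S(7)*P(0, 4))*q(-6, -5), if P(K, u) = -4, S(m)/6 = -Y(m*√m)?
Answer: -98784 - 1008*√7 ≈ -1.0145e+5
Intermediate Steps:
Y(v) = v + 2*v² (Y(v) = (v² + v²) + v = 2*v² + v = v + 2*v²)
S(m) = -6*m^(3/2)*(1 + 2*m^(3/2)) (S(m) = 6*(-m*√m*(1 + 2*(m*√m))) = 6*(-m^(3/2)*(1 + 2*m^(3/2))) = -6*m^(3/2)*(1 + 2*m^(3/2)))
(S(7)*P(0, 4))*q(-6, -5) = ((-12*7³ - 42*√7)*(-4))*(-6) = ((-12*343 - 42*√7)*(-4))*(-6) = ((-4116 - 42*√7)*(-4))*(-6) = (16464 + 168*√7)*(-6) = -98784 - 1008*√7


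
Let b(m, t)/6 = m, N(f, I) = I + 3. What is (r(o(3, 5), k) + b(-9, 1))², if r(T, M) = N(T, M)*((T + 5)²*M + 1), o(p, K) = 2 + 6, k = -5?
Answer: 2669956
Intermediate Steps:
N(f, I) = 3 + I
b(m, t) = 6*m
o(p, K) = 8
r(T, M) = (1 + M*(5 + T)²)*(3 + M) (r(T, M) = (3 + M)*((T + 5)²*M + 1) = (3 + M)*((5 + T)²*M + 1) = (3 + M)*(M*(5 + T)² + 1) = (3 + M)*(1 + M*(5 + T)²) = (1 + M*(5 + T)²)*(3 + M))
(r(o(3, 5), k) + b(-9, 1))² = ((1 - 5*(5 + 8)²)*(3 - 5) + 6*(-9))² = ((1 - 5*13²)*(-2) - 54)² = ((1 - 5*169)*(-2) - 54)² = ((1 - 845)*(-2) - 54)² = (-844*(-2) - 54)² = (1688 - 54)² = 1634² = 2669956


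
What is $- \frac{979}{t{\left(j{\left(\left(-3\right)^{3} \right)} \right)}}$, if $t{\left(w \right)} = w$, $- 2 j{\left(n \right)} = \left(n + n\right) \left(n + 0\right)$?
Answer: $\frac{979}{729} \approx 1.3429$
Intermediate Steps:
$j{\left(n \right)} = - n^{2}$ ($j{\left(n \right)} = - \frac{\left(n + n\right) \left(n + 0\right)}{2} = - \frac{2 n n}{2} = - \frac{2 n^{2}}{2} = - n^{2}$)
$- \frac{979}{t{\left(j{\left(\left(-3\right)^{3} \right)} \right)}} = - \frac{979}{\left(-1\right) \left(\left(-3\right)^{3}\right)^{2}} = - \frac{979}{\left(-1\right) \left(-27\right)^{2}} = - \frac{979}{\left(-1\right) 729} = - \frac{979}{-729} = \left(-979\right) \left(- \frac{1}{729}\right) = \frac{979}{729}$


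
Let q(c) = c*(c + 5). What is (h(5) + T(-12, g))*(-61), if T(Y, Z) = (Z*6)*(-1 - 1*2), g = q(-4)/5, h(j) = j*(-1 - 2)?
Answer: 183/5 ≈ 36.600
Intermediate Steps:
h(j) = -3*j (h(j) = j*(-3) = -3*j)
q(c) = c*(5 + c)
g = -⅘ (g = -4*(5 - 4)/5 = -4*1*(⅕) = -4*⅕ = -⅘ ≈ -0.80000)
T(Y, Z) = -18*Z (T(Y, Z) = (6*Z)*(-1 - 2) = (6*Z)*(-3) = -18*Z)
(h(5) + T(-12, g))*(-61) = (-3*5 - 18*(-⅘))*(-61) = (-15 + 72/5)*(-61) = -⅗*(-61) = 183/5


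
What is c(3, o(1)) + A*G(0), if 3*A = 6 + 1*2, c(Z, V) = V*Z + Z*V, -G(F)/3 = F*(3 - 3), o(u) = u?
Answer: 6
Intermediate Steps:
G(F) = 0 (G(F) = -3*F*(3 - 3) = -3*F*0 = -3*0 = 0)
c(Z, V) = 2*V*Z (c(Z, V) = V*Z + V*Z = 2*V*Z)
A = 8/3 (A = (6 + 1*2)/3 = (6 + 2)/3 = (⅓)*8 = 8/3 ≈ 2.6667)
c(3, o(1)) + A*G(0) = 2*1*3 + (8/3)*0 = 6 + 0 = 6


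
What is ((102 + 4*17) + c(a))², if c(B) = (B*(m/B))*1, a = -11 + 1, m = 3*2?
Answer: 30976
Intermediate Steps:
m = 6
a = -10
c(B) = 6 (c(B) = (B*(6/B))*1 = 6*1 = 6)
((102 + 4*17) + c(a))² = ((102 + 4*17) + 6)² = ((102 + 68) + 6)² = (170 + 6)² = 176² = 30976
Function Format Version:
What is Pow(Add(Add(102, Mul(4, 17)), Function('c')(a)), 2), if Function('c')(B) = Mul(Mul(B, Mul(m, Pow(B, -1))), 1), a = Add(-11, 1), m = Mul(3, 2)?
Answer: 30976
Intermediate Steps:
m = 6
a = -10
Function('c')(B) = 6 (Function('c')(B) = Mul(Mul(B, Mul(6, Pow(B, -1))), 1) = Mul(6, 1) = 6)
Pow(Add(Add(102, Mul(4, 17)), Function('c')(a)), 2) = Pow(Add(Add(102, Mul(4, 17)), 6), 2) = Pow(Add(Add(102, 68), 6), 2) = Pow(Add(170, 6), 2) = Pow(176, 2) = 30976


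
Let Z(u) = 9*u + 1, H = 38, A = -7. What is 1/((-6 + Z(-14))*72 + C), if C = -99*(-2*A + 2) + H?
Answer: -1/10978 ≈ -9.1091e-5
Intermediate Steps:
Z(u) = 1 + 9*u
C = -1546 (C = -99*(-2*(-7) + 2) + 38 = -99*(14 + 2) + 38 = -99*16 + 38 = -1584 + 38 = -1546)
1/((-6 + Z(-14))*72 + C) = 1/((-6 + (1 + 9*(-14)))*72 - 1546) = 1/((-6 + (1 - 126))*72 - 1546) = 1/((-6 - 125)*72 - 1546) = 1/(-131*72 - 1546) = 1/(-9432 - 1546) = 1/(-10978) = -1/10978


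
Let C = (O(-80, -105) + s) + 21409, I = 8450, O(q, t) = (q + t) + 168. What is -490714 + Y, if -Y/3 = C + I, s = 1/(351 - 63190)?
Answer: -36461701357/62839 ≈ -5.8024e+5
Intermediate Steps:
O(q, t) = 168 + q + t
s = -1/62839 (s = 1/(-62839) = -1/62839 ≈ -1.5914e-5)
C = 1344251887/62839 (C = ((168 - 80 - 105) - 1/62839) + 21409 = (-17 - 1/62839) + 21409 = -1068264/62839 + 21409 = 1344251887/62839 ≈ 21392.)
Y = -5625724311/62839 (Y = -3*(1344251887/62839 + 8450) = -3*1875241437/62839 = -5625724311/62839 ≈ -89526.)
-490714 + Y = -490714 - 5625724311/62839 = -36461701357/62839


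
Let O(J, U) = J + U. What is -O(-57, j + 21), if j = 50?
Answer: -14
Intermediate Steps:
-O(-57, j + 21) = -(-57 + (50 + 21)) = -(-57 + 71) = -1*14 = -14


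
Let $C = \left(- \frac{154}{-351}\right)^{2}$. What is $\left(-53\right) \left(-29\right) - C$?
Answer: $\frac{189336221}{123201} \approx 1536.8$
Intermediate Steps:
$C = \frac{23716}{123201}$ ($C = \left(\left(-154\right) \left(- \frac{1}{351}\right)\right)^{2} = \left(\frac{154}{351}\right)^{2} = \frac{23716}{123201} \approx 0.1925$)
$\left(-53\right) \left(-29\right) - C = \left(-53\right) \left(-29\right) - \frac{23716}{123201} = 1537 - \frac{23716}{123201} = \frac{189336221}{123201}$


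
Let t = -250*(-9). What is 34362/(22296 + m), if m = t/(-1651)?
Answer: 9455277/6134741 ≈ 1.5413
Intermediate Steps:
t = 2250
m = -2250/1651 (m = 2250/(-1651) = 2250*(-1/1651) = -2250/1651 ≈ -1.3628)
34362/(22296 + m) = 34362/(22296 - 2250/1651) = 34362/(36808446/1651) = 34362*(1651/36808446) = 9455277/6134741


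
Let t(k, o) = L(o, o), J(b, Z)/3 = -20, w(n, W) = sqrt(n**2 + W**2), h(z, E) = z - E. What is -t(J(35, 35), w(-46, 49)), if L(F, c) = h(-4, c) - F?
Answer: 4 + 2*sqrt(4517) ≈ 138.42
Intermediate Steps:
w(n, W) = sqrt(W**2 + n**2)
J(b, Z) = -60 (J(b, Z) = 3*(-20) = -60)
L(F, c) = -4 - F - c (L(F, c) = (-4 - c) - F = -4 - F - c)
t(k, o) = -4 - 2*o (t(k, o) = -4 - o - o = -4 - 2*o)
-t(J(35, 35), w(-46, 49)) = -(-4 - 2*sqrt(49**2 + (-46)**2)) = -(-4 - 2*sqrt(2401 + 2116)) = -(-4 - 2*sqrt(4517)) = 4 + 2*sqrt(4517)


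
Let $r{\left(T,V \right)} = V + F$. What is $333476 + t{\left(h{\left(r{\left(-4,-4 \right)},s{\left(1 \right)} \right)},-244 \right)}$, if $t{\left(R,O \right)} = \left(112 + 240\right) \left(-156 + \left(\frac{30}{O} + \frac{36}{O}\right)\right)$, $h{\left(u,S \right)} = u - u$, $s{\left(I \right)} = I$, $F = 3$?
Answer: $\frac{16986596}{61} \approx 2.7847 \cdot 10^{5}$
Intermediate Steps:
$r{\left(T,V \right)} = 3 + V$ ($r{\left(T,V \right)} = V + 3 = 3 + V$)
$h{\left(u,S \right)} = 0$
$t{\left(R,O \right)} = -54912 + \frac{23232}{O}$ ($t{\left(R,O \right)} = 352 \left(-156 + \frac{66}{O}\right) = -54912 + \frac{23232}{O}$)
$333476 + t{\left(h{\left(r{\left(-4,-4 \right)},s{\left(1 \right)} \right)},-244 \right)} = 333476 - \left(54912 - \frac{23232}{-244}\right) = 333476 + \left(-54912 + 23232 \left(- \frac{1}{244}\right)\right) = 333476 - \frac{3355440}{61} = \frac{16986596}{61}$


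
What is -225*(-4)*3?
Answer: 2700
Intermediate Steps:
-225*(-4)*3 = -25*(-36)*3 = 900*3 = 2700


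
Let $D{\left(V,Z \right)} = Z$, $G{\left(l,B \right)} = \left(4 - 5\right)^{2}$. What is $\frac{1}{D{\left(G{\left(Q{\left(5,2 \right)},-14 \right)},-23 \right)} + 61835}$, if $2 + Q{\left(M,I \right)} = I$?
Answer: $\frac{1}{61812} \approx 1.6178 \cdot 10^{-5}$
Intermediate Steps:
$Q{\left(M,I \right)} = -2 + I$
$G{\left(l,B \right)} = 1$ ($G{\left(l,B \right)} = \left(-1\right)^{2} = 1$)
$\frac{1}{D{\left(G{\left(Q{\left(5,2 \right)},-14 \right)},-23 \right)} + 61835} = \frac{1}{-23 + 61835} = \frac{1}{61812}$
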